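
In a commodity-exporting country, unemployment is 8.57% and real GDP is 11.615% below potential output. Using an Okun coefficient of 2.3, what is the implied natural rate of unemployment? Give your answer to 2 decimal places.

From Okun's law, u - u* = -(output gap)/β = -(-11.615)/2.3 = 5.05 points.
So u* = 8.57 - 5.05 = 3.52%.

3.52%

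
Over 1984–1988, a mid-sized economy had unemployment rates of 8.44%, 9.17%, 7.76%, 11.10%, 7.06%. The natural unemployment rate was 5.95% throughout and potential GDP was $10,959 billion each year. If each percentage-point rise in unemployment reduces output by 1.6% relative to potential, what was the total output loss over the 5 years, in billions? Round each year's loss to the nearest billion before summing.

$2,417 billion

Year 1984: gap = -1.6 × (8.44 - 5.95) = -3.984%, loss ≈ 10959 × 3.984/100 ≈ 437.
Year 1985: gap = -1.6 × (9.17 - 5.95) = -5.152%, loss ≈ 10959 × 5.152/100 ≈ 565.
Year 1986: gap = -1.6 × (7.76 - 5.95) = -2.896%, loss ≈ 10959 × 2.896/100 ≈ 317.
Year 1987: gap = -1.6 × (11.1 - 5.95) = -8.24%, loss ≈ 10959 × 8.24/100 ≈ 903.
Year 1988: gap = -1.6 × (7.06 - 5.95) = -1.776%, loss ≈ 10959 × 1.776/100 ≈ 195.
Total lost output = 437 + 565 + 317 + 903 + 195 = 2417 billion.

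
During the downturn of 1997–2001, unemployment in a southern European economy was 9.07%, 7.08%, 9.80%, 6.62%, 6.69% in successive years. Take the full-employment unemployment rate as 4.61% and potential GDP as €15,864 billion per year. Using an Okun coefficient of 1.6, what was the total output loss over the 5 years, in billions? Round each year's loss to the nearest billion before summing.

Year 1997: gap = -1.6 × (9.07 - 4.61) = -7.136%, loss ≈ 15864 × 7.136/100 ≈ 1132.
Year 1998: gap = -1.6 × (7.08 - 4.61) = -3.952%, loss ≈ 15864 × 3.952/100 ≈ 627.
Year 1999: gap = -1.6 × (9.8 - 4.61) = -8.304%, loss ≈ 15864 × 8.304/100 ≈ 1317.
Year 2000: gap = -1.6 × (6.62 - 4.61) = -3.216%, loss ≈ 15864 × 3.216/100 ≈ 510.
Year 2001: gap = -1.6 × (6.69 - 4.61) = -3.328%, loss ≈ 15864 × 3.328/100 ≈ 528.
Total lost output = 1132 + 627 + 1317 + 510 + 528 = 4114 billion.

€4,114 billion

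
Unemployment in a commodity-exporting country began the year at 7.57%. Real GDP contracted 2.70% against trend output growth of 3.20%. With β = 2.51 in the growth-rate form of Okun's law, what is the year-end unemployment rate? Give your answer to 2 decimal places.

9.92%

Growth-rate Okun's law: g_Y = g_Y* - β × Δu, so Δu = (g_Y* - g_Y)/β.
Δu = (3.2 + 2.7)/2.51 = 5.9/2.51 = 2.35 percentage points.
Year-end unemployment = 7.57 + 2.35 = 9.92%.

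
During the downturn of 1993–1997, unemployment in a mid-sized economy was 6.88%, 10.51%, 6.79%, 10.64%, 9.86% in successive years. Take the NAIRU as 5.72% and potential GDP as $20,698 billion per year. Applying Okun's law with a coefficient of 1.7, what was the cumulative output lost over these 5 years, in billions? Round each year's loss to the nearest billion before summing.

Year 1993: gap = -1.7 × (6.88 - 5.72) = -1.972%, loss ≈ 20698 × 1.972/100 ≈ 408.
Year 1994: gap = -1.7 × (10.51 - 5.72) = -8.143%, loss ≈ 20698 × 8.143/100 ≈ 1685.
Year 1995: gap = -1.7 × (6.79 - 5.72) = -1.819%, loss ≈ 20698 × 1.819/100 ≈ 376.
Year 1996: gap = -1.7 × (10.64 - 5.72) = -8.364%, loss ≈ 20698 × 8.364/100 ≈ 1731.
Year 1997: gap = -1.7 × (9.86 - 5.72) = -7.038%, loss ≈ 20698 × 7.038/100 ≈ 1457.
Total lost output = 408 + 1685 + 376 + 1731 + 1457 = 5657 billion.

$5,657 billion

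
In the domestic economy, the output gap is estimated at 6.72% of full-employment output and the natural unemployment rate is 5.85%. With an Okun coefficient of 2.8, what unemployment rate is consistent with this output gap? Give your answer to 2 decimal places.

3.45%

From Okun's law, u - u* = -(output gap)/β = -(6.72)/2.8 = -2.4 points.
So u = 5.85 - 2.4 = 3.45%.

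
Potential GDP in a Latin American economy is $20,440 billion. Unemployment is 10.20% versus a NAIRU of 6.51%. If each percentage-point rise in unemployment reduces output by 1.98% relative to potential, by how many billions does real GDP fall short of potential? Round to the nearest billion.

Output gap = -1.98 × (10.2 - 6.51) = -1.98 × 3.69 = -7.3062%.
Actual GDP ≈ 20440 × 0.926938 ≈ 18947 billion, so the shortfall is 20440 - 18947 = 1493 billion.

$1,493 billion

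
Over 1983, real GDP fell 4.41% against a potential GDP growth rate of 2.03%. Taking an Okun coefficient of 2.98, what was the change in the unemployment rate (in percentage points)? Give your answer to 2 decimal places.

2.16 percentage points

Growth-rate Okun's law: g_Y = g_Y* - β × Δu, so Δu = (g_Y* - g_Y)/β.
Δu = (2.03 + 4.41)/2.98 = 6.44/2.98 = 2.16 percentage points.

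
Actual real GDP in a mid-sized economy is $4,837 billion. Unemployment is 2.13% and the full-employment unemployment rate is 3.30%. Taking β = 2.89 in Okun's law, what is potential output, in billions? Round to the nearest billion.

Unemployment gap = 2.13 - 3.3 = -1.17 points, so output gap = -2.89 × (-1.17) = 3.3813%.
Since Y = Y* × (1 + gap/100), Y* = 4837/1.033813 ≈ 4679 billion.

$4,679 billion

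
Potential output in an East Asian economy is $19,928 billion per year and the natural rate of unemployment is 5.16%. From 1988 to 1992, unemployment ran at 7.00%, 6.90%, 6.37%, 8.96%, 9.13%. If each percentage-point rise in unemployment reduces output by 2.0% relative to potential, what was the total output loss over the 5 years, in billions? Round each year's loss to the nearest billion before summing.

Year 1988: gap = -2.0 × (7 - 5.16) = -3.68%, loss ≈ 19928 × 3.68/100 ≈ 733.
Year 1989: gap = -2.0 × (6.9 - 5.16) = -3.48%, loss ≈ 19928 × 3.48/100 ≈ 693.
Year 1990: gap = -2.0 × (6.37 - 5.16) = -2.42%, loss ≈ 19928 × 2.42/100 ≈ 482.
Year 1991: gap = -2.0 × (8.96 - 5.16) = -7.6%, loss ≈ 19928 × 7.6/100 ≈ 1515.
Year 1992: gap = -2.0 × (9.13 - 5.16) = -7.94%, loss ≈ 19928 × 7.94/100 ≈ 1582.
Total lost output = 733 + 693 + 482 + 1515 + 1582 = 5005 billion.

$5,005 billion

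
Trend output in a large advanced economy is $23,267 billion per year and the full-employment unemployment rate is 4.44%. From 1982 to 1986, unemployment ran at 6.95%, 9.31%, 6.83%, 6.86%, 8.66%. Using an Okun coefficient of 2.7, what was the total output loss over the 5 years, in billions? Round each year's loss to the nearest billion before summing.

Year 1982: gap = -2.7 × (6.95 - 4.44) = -6.777%, loss ≈ 23267 × 6.777/100 ≈ 1577.
Year 1983: gap = -2.7 × (9.31 - 4.44) = -13.149%, loss ≈ 23267 × 13.149/100 ≈ 3059.
Year 1984: gap = -2.7 × (6.83 - 4.44) = -6.453%, loss ≈ 23267 × 6.453/100 ≈ 1501.
Year 1985: gap = -2.7 × (6.86 - 4.44) = -6.534%, loss ≈ 23267 × 6.534/100 ≈ 1520.
Year 1986: gap = -2.7 × (8.66 - 4.44) = -11.394%, loss ≈ 23267 × 11.394/100 ≈ 2651.
Total lost output = 1577 + 3059 + 1501 + 1520 + 2651 = 10308 billion.

$10,308 billion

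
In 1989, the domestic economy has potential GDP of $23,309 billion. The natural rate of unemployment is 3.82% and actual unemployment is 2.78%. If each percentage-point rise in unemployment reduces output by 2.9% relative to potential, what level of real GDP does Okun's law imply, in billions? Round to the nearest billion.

$24,012 billion

Unemployment gap = 2.78 - 3.82 = -1.04 points, so the output gap is -2.9 × (-1.04) = 3.016%.
Actual GDP = 23309 × (1 + 3.016/100) = 23309 × 1.03016 ≈ 24012 billion.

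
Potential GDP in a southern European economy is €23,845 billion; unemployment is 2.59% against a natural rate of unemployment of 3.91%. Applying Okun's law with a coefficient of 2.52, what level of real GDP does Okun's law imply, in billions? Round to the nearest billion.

€24,638 billion

Unemployment gap = 2.59 - 3.91 = -1.32 points, so the output gap is -2.52 × (-1.32) = 3.3264%.
Actual GDP = 23845 × (1 + 3.3264/100) = 23845 × 1.033264 ≈ 24638 billion.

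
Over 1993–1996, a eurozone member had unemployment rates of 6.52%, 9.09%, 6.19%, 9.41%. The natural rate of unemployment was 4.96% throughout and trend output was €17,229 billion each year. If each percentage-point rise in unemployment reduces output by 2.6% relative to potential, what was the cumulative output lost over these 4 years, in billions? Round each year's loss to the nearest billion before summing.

€5,093 billion

Year 1993: gap = -2.6 × (6.52 - 4.96) = -4.056%, loss ≈ 17229 × 4.056/100 ≈ 699.
Year 1994: gap = -2.6 × (9.09 - 4.96) = -10.738%, loss ≈ 17229 × 10.738/100 ≈ 1850.
Year 1995: gap = -2.6 × (6.19 - 4.96) = -3.198%, loss ≈ 17229 × 3.198/100 ≈ 551.
Year 1996: gap = -2.6 × (9.41 - 4.96) = -11.57%, loss ≈ 17229 × 11.57/100 ≈ 1993.
Total lost output = 699 + 1850 + 551 + 1993 = 5093 billion.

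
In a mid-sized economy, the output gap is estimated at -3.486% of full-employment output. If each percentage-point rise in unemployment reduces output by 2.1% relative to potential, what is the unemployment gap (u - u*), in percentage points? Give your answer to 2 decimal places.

Okun's law: output gap = -β × (u - u*), so u - u* = -(output gap)/β.
u - u* = -(-3.486)/2.1 = 1.66 percentage points.

1.66 percentage points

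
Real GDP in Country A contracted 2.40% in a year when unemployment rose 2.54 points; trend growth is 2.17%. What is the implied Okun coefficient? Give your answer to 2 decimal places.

β ≈ 1.80

Growth form: g_Y = g_Y* - β × Δu, so β = (g_Y* - g_Y)/Δu.
β = (2.17 + 2.4)/2.54 = 4.57/2.54 = 1.80.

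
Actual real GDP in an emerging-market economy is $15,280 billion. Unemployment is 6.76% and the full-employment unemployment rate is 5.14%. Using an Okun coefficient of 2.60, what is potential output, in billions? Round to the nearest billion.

$15,952 billion

Unemployment gap = 6.76 - 5.14 = 1.62 points, so output gap = -2.6 × 1.62 = -4.212%.
Since Y = Y* × (1 + gap/100), Y* = 15280/0.95788 ≈ 15952 billion.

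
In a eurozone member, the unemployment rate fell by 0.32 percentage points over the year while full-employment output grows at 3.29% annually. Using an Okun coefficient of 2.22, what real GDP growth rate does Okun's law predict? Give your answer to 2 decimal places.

Growth-rate Okun's law: g_Y = g_Y* - β × Δu.
g_Y = 3.29 - 2.22 × (-0.32) = 3.29 + 0.7104 = 4.0004%, i.e. 4.00% to 2 d.p.

4.00%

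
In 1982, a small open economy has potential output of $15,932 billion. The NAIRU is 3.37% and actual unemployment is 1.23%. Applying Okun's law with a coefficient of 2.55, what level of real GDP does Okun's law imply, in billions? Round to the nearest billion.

Unemployment gap = 1.23 - 3.37 = -2.14 points, so the output gap is -2.55 × (-2.14) = 5.457%.
Actual GDP = 15932 × (1 + 5.457/100) = 15932 × 1.05457 ≈ 16801 billion.

$16,801 billion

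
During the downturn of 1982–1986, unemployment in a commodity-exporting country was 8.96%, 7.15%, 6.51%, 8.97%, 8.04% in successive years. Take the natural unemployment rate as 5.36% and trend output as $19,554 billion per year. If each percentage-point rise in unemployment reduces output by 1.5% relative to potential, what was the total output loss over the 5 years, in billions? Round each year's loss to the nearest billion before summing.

Year 1982: gap = -1.5 × (8.96 - 5.36) = -5.4%, loss ≈ 19554 × 5.4/100 ≈ 1056.
Year 1983: gap = -1.5 × (7.15 - 5.36) = -2.685%, loss ≈ 19554 × 2.685/100 ≈ 525.
Year 1984: gap = -1.5 × (6.51 - 5.36) = -1.725%, loss ≈ 19554 × 1.725/100 ≈ 337.
Year 1985: gap = -1.5 × (8.97 - 5.36) = -5.415%, loss ≈ 19554 × 5.415/100 ≈ 1059.
Year 1986: gap = -1.5 × (8.04 - 5.36) = -4.02%, loss ≈ 19554 × 4.02/100 ≈ 786.
Total lost output = 1056 + 525 + 337 + 1059 + 786 = 3763 billion.

$3,763 billion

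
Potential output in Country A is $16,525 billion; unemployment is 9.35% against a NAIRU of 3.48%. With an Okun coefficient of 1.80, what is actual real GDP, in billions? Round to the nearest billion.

$14,779 billion

Unemployment gap = 9.35 - 3.48 = 5.87 points, so the output gap is -1.8 × 5.87 = -10.566%.
Actual GDP = 16525 × (1 - 10.566/100) = 16525 × 0.89434 ≈ 14779 billion.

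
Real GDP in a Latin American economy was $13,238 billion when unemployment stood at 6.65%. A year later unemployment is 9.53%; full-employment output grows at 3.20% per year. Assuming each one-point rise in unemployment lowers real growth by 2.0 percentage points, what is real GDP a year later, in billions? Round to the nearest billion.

Δu = 9.53 - 6.65 = 2.88 points.
Okun's law (growth form): g_Y = g_Y* - β × Δu = 3.20 - 2.0 × (2.88) = 3.2 - 5.76 = -2.56%.
Real GDP in the next year = 13238 × (1 - 2.56/100) = 13238 × 0.9744 ≈ 12899 billion.

$12,899 billion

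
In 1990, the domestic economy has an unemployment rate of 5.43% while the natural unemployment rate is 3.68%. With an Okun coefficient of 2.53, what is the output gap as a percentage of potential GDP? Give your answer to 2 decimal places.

-4.43%

The unemployment gap is 5.43 - 3.68 = 1.75 percentage points.
Okun's law gives an output gap of -2.53 × 1.75 = -4.4275%, i.e. 4.43% below potential.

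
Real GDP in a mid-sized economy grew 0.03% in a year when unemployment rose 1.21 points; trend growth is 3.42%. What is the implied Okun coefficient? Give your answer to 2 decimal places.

Growth form: g_Y = g_Y* - β × Δu, so β = (g_Y* - g_Y)/Δu.
β = (3.42 - 0.03)/1.21 = 3.39/1.21 = 2.80.

β ≈ 2.80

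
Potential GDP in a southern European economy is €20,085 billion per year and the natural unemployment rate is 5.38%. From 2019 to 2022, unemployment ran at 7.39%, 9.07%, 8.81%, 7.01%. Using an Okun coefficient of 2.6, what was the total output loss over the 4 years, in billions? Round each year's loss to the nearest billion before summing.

€5,619 billion

Year 2019: gap = -2.6 × (7.39 - 5.38) = -5.226%, loss ≈ 20085 × 5.226/100 ≈ 1050.
Year 2020: gap = -2.6 × (9.07 - 5.38) = -9.594%, loss ≈ 20085 × 9.594/100 ≈ 1927.
Year 2021: gap = -2.6 × (8.81 - 5.38) = -8.918%, loss ≈ 20085 × 8.918/100 ≈ 1791.
Year 2022: gap = -2.6 × (7.01 - 5.38) = -4.238%, loss ≈ 20085 × 4.238/100 ≈ 851.
Total lost output = 1050 + 1927 + 1791 + 851 = 5619 billion.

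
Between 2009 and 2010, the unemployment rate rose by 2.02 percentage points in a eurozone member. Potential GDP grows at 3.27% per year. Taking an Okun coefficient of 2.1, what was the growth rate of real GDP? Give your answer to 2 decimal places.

-0.97%

Growth-rate Okun's law: g_Y = g_Y* - β × Δu.
g_Y = 3.27 - 2.1 × (2.02) = 3.27 - 4.242 = -0.972%, i.e. -0.97% to 2 d.p.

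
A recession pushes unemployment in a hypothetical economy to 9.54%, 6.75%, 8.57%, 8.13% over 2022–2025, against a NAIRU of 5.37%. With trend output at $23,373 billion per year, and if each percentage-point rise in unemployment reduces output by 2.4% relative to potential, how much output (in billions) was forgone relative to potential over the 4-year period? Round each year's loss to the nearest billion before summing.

$6,456 billion

Year 2022: gap = -2.4 × (9.54 - 5.37) = -10.008%, loss ≈ 23373 × 10.008/100 ≈ 2339.
Year 2023: gap = -2.4 × (6.75 - 5.37) = -3.312%, loss ≈ 23373 × 3.312/100 ≈ 774.
Year 2024: gap = -2.4 × (8.57 - 5.37) = -7.68%, loss ≈ 23373 × 7.68/100 ≈ 1795.
Year 2025: gap = -2.4 × (8.13 - 5.37) = -6.624%, loss ≈ 23373 × 6.624/100 ≈ 1548.
Total lost output = 2339 + 774 + 1795 + 1548 = 6456 billion.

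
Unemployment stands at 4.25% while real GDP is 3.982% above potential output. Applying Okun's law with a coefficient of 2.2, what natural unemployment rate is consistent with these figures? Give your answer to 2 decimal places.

6.06%

From Okun's law, u - u* = -(output gap)/β = -(3.982)/2.2 = -1.81 points.
So u* = 4.25 + 1.81 = 6.06%.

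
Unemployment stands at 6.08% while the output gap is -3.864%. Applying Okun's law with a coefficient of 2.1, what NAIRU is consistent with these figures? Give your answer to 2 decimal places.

From Okun's law, u - u* = -(output gap)/β = -(-3.864)/2.1 = 1.84 points.
So u* = 6.08 - 1.84 = 4.24%.

4.24%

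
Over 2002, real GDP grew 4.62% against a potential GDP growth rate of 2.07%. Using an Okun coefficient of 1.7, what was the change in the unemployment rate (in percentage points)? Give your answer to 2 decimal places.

-1.50 percentage points

Growth-rate Okun's law: g_Y = g_Y* - β × Δu, so Δu = (g_Y* - g_Y)/β.
Δu = (2.07 - 4.62)/1.7 = -2.55/1.7 = -1.50 percentage points.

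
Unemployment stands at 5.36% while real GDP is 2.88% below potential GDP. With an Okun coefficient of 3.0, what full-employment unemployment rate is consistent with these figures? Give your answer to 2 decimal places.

From Okun's law, u - u* = -(output gap)/β = -(-2.88)/3.0 = 0.96 points.
So u* = 5.36 - 0.96 = 4.40%.

4.40%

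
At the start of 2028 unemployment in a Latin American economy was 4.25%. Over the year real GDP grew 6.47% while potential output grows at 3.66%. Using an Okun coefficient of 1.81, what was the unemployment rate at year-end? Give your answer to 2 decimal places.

2.70%

Growth-rate Okun's law: g_Y = g_Y* - β × Δu, so Δu = (g_Y* - g_Y)/β.
Δu = (3.66 - 6.47)/1.81 = -2.81/1.81 = -1.55 percentage points.
Year-end unemployment = 4.25 - 1.55 = 2.70%.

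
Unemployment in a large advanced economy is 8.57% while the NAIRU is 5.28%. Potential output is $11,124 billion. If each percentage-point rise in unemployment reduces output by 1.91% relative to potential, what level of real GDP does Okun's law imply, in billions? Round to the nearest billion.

$10,425 billion

Unemployment gap = 8.57 - 5.28 = 3.29 points, so the output gap is -1.91 × 3.29 = -6.2839%.
Actual GDP = 11124 × (1 - 6.2839/100) = 11124 × 0.937161 ≈ 10425 billion.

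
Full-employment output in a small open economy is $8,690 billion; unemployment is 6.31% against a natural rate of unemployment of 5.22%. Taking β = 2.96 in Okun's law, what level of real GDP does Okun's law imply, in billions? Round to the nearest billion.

$8,410 billion

Unemployment gap = 6.31 - 5.22 = 1.09 points, so the output gap is -2.96 × 1.09 = -3.2264%.
Actual GDP = 8690 × (1 - 3.2264/100) = 8690 × 0.967736 ≈ 8410 billion.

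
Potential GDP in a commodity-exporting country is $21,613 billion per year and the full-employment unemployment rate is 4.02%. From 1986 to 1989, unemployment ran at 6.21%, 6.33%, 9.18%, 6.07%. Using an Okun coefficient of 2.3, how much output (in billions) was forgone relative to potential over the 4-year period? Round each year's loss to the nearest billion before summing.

$5,821 billion

Year 1986: gap = -2.3 × (6.21 - 4.02) = -5.037%, loss ≈ 21613 × 5.037/100 ≈ 1089.
Year 1987: gap = -2.3 × (6.33 - 4.02) = -5.313%, loss ≈ 21613 × 5.313/100 ≈ 1148.
Year 1988: gap = -2.3 × (9.18 - 4.02) = -11.868%, loss ≈ 21613 × 11.868/100 ≈ 2565.
Year 1989: gap = -2.3 × (6.07 - 4.02) = -4.715%, loss ≈ 21613 × 4.715/100 ≈ 1019.
Total lost output = 1089 + 1148 + 2565 + 1019 = 5821 billion.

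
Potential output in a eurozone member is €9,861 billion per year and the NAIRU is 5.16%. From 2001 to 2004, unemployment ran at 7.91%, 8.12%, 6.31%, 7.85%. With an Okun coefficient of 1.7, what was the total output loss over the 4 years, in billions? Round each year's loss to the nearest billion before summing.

€1,601 billion

Year 2001: gap = -1.7 × (7.91 - 5.16) = -4.675%, loss ≈ 9861 × 4.675/100 ≈ 461.
Year 2002: gap = -1.7 × (8.12 - 5.16) = -5.032%, loss ≈ 9861 × 5.032/100 ≈ 496.
Year 2003: gap = -1.7 × (6.31 - 5.16) = -1.955%, loss ≈ 9861 × 1.955/100 ≈ 193.
Year 2004: gap = -1.7 × (7.85 - 5.16) = -4.573%, loss ≈ 9861 × 4.573/100 ≈ 451.
Total lost output = 461 + 496 + 193 + 451 = 1601 billion.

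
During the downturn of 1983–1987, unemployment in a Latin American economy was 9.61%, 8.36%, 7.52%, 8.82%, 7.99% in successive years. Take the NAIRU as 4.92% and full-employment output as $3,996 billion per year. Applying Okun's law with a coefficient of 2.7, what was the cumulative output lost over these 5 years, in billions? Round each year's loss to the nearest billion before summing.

Year 1983: gap = -2.7 × (9.61 - 4.92) = -12.663%, loss ≈ 3996 × 12.663/100 ≈ 506.
Year 1984: gap = -2.7 × (8.36 - 4.92) = -9.288%, loss ≈ 3996 × 9.288/100 ≈ 371.
Year 1985: gap = -2.7 × (7.52 - 4.92) = -7.02%, loss ≈ 3996 × 7.02/100 ≈ 281.
Year 1986: gap = -2.7 × (8.82 - 4.92) = -10.53%, loss ≈ 3996 × 10.53/100 ≈ 421.
Year 1987: gap = -2.7 × (7.99 - 4.92) = -8.289%, loss ≈ 3996 × 8.289/100 ≈ 331.
Total lost output = 506 + 371 + 281 + 421 + 331 = 1910 billion.

$1,910 billion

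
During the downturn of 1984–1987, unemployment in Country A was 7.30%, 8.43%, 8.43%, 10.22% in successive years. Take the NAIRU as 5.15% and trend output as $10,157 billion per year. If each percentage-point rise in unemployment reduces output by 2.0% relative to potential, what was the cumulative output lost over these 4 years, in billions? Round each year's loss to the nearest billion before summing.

Year 1984: gap = -2.0 × (7.3 - 5.15) = -4.3%, loss ≈ 10157 × 4.3/100 ≈ 437.
Year 1985: gap = -2.0 × (8.43 - 5.15) = -6.56%, loss ≈ 10157 × 6.56/100 ≈ 666.
Year 1986: gap = -2.0 × (8.43 - 5.15) = -6.56%, loss ≈ 10157 × 6.56/100 ≈ 666.
Year 1987: gap = -2.0 × (10.22 - 5.15) = -10.14%, loss ≈ 10157 × 10.14/100 ≈ 1030.
Total lost output = 437 + 666 + 666 + 1030 = 2799 billion.

$2,799 billion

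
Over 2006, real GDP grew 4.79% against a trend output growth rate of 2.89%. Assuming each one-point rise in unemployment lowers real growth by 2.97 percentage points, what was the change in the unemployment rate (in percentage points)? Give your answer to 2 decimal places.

Growth-rate Okun's law: g_Y = g_Y* - β × Δu, so Δu = (g_Y* - g_Y)/β.
Δu = (2.89 - 4.79)/2.97 = -1.9/2.97 = -0.64 percentage points.

-0.64 percentage points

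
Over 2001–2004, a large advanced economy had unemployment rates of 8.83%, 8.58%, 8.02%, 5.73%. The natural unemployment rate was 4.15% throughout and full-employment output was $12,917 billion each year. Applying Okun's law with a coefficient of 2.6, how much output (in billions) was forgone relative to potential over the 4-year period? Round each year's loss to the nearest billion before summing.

$4,891 billion

Year 2001: gap = -2.6 × (8.83 - 4.15) = -12.168%, loss ≈ 12917 × 12.168/100 ≈ 1572.
Year 2002: gap = -2.6 × (8.58 - 4.15) = -11.518%, loss ≈ 12917 × 11.518/100 ≈ 1488.
Year 2003: gap = -2.6 × (8.02 - 4.15) = -10.062%, loss ≈ 12917 × 10.062/100 ≈ 1300.
Year 2004: gap = -2.6 × (5.73 - 4.15) = -4.108%, loss ≈ 12917 × 4.108/100 ≈ 531.
Total lost output = 1572 + 1488 + 1300 + 531 = 4891 billion.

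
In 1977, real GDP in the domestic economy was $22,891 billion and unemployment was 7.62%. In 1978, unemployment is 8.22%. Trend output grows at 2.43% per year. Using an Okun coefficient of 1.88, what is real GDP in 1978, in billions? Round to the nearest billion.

$23,189 billion

Δu = 8.22 - 7.62 = 0.6 points.
Okun's law (growth form): g_Y = g_Y* - β × Δu = 2.43 - 1.88 × (0.60) = 2.43 - 1.128 = 1.302%.
Real GDP in the next year = 22891 × (1 + 1.302/100) = 22891 × 1.01302 ≈ 23189 billion.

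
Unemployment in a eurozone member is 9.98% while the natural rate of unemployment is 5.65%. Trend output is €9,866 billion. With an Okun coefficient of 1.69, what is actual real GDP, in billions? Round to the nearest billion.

Unemployment gap = 9.98 - 5.65 = 4.33 points, so the output gap is -1.69 × 4.33 = -7.3177%.
Actual GDP = 9866 × (1 - 7.3177/100) = 9866 × 0.926823 ≈ 9144 billion.

€9,144 billion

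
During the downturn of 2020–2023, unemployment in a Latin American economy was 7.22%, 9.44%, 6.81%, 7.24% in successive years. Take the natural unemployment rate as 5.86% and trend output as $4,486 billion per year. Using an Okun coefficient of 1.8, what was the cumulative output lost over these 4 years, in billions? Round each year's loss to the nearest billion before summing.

$587 billion

Year 2020: gap = -1.8 × (7.22 - 5.86) = -2.448%, loss ≈ 4486 × 2.448/100 ≈ 110.
Year 2021: gap = -1.8 × (9.44 - 5.86) = -6.444%, loss ≈ 4486 × 6.444/100 ≈ 289.
Year 2022: gap = -1.8 × (6.81 - 5.86) = -1.71%, loss ≈ 4486 × 1.71/100 ≈ 77.
Year 2023: gap = -1.8 × (7.24 - 5.86) = -2.484%, loss ≈ 4486 × 2.484/100 ≈ 111.
Total lost output = 110 + 289 + 77 + 111 = 587 billion.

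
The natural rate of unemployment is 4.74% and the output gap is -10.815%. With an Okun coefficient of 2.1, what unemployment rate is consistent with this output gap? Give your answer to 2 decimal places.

9.89%

From Okun's law, u - u* = -(output gap)/β = -(-10.815)/2.1 = 5.15 points.
So u = 4.74 + 5.15 = 9.89%.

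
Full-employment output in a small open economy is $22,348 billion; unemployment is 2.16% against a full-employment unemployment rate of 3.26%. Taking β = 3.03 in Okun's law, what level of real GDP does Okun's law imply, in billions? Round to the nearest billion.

Unemployment gap = 2.16 - 3.26 = -1.1 points, so the output gap is -3.03 × (-1.1) = 3.333%.
Actual GDP = 22348 × (1 + 3.333/100) = 22348 × 1.03333 ≈ 23093 billion.

$23,093 billion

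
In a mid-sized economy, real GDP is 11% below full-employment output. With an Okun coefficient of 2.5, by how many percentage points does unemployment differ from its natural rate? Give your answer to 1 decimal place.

Okun's law: output gap = -β × (u - u*), so u - u* = -(output gap)/β.
u - u* = -(-11)/2.5 = 4.4 percentage points.

4.4 percentage points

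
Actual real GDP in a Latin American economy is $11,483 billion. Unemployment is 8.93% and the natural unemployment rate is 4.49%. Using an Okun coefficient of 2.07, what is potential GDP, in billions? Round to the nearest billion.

Unemployment gap = 8.93 - 4.49 = 4.44 points, so output gap = -2.07 × 4.44 = -9.1908%.
Since Y = Y* × (1 + gap/100), Y* = 11483/0.908092 ≈ 12645 billion.

$12,645 billion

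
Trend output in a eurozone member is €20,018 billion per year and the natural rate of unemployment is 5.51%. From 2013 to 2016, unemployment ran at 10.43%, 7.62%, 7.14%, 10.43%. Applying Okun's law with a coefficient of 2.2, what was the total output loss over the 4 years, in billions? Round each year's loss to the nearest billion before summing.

€5,981 billion

Year 2013: gap = -2.2 × (10.43 - 5.51) = -10.824%, loss ≈ 20018 × 10.824/100 ≈ 2167.
Year 2014: gap = -2.2 × (7.62 - 5.51) = -4.642%, loss ≈ 20018 × 4.642/100 ≈ 929.
Year 2015: gap = -2.2 × (7.14 - 5.51) = -3.586%, loss ≈ 20018 × 3.586/100 ≈ 718.
Year 2016: gap = -2.2 × (10.43 - 5.51) = -10.824%, loss ≈ 20018 × 10.824/100 ≈ 2167.
Total lost output = 2167 + 929 + 718 + 2167 = 5981 billion.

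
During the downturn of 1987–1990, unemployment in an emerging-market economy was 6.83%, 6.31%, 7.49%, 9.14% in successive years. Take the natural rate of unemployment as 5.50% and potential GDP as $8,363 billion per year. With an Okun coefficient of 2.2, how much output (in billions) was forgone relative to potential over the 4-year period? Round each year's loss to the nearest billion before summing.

Year 1987: gap = -2.2 × (6.83 - 5.5) = -2.926%, loss ≈ 8363 × 2.926/100 ≈ 245.
Year 1988: gap = -2.2 × (6.31 - 5.5) = -1.782%, loss ≈ 8363 × 1.782/100 ≈ 149.
Year 1989: gap = -2.2 × (7.49 - 5.5) = -4.378%, loss ≈ 8363 × 4.378/100 ≈ 366.
Year 1990: gap = -2.2 × (9.14 - 5.5) = -8.008%, loss ≈ 8363 × 8.008/100 ≈ 670.
Total lost output = 245 + 149 + 366 + 670 = 1430 billion.

$1,430 billion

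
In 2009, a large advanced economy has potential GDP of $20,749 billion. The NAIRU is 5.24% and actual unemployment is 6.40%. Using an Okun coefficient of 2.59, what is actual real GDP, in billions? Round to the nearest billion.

Unemployment gap = 6.4 - 5.24 = 1.16 points, so the output gap is -2.59 × 1.16 = -3.0044%.
Actual GDP = 20749 × (1 - 3.0044/100) = 20749 × 0.969956 ≈ 20126 billion.

$20,126 billion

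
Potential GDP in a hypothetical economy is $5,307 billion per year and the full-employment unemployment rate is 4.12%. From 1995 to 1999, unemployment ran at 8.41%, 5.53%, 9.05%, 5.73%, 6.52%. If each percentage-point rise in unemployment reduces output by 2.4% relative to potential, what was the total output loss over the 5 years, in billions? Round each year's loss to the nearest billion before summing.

Year 1995: gap = -2.4 × (8.41 - 4.12) = -10.296%, loss ≈ 5307 × 10.296/100 ≈ 546.
Year 1996: gap = -2.4 × (5.53 - 4.12) = -3.384%, loss ≈ 5307 × 3.384/100 ≈ 180.
Year 1997: gap = -2.4 × (9.05 - 4.12) = -11.832%, loss ≈ 5307 × 11.832/100 ≈ 628.
Year 1998: gap = -2.4 × (5.73 - 4.12) = -3.864%, loss ≈ 5307 × 3.864/100 ≈ 205.
Year 1999: gap = -2.4 × (6.52 - 4.12) = -5.76%, loss ≈ 5307 × 5.76/100 ≈ 306.
Total lost output = 546 + 180 + 628 + 205 + 306 = 1865 billion.

$1,865 billion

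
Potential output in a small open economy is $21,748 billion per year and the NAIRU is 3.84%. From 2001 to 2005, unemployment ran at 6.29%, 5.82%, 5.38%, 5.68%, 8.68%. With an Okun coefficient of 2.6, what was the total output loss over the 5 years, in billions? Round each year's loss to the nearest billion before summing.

Year 2001: gap = -2.6 × (6.29 - 3.84) = -6.37%, loss ≈ 21748 × 6.37/100 ≈ 1385.
Year 2002: gap = -2.6 × (5.82 - 3.84) = -5.148%, loss ≈ 21748 × 5.148/100 ≈ 1120.
Year 2003: gap = -2.6 × (5.38 - 3.84) = -4.004%, loss ≈ 21748 × 4.004/100 ≈ 871.
Year 2004: gap = -2.6 × (5.68 - 3.84) = -4.784%, loss ≈ 21748 × 4.784/100 ≈ 1040.
Year 2005: gap = -2.6 × (8.68 - 3.84) = -12.584%, loss ≈ 21748 × 12.584/100 ≈ 2737.
Total lost output = 1385 + 1120 + 871 + 1040 + 2737 = 7153 billion.

$7,153 billion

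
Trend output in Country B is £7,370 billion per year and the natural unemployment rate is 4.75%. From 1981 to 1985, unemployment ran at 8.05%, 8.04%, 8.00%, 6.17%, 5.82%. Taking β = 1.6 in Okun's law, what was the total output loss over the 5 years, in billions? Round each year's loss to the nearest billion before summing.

Year 1981: gap = -1.6 × (8.05 - 4.75) = -5.28%, loss ≈ 7370 × 5.28/100 ≈ 389.
Year 1982: gap = -1.6 × (8.04 - 4.75) = -5.264%, loss ≈ 7370 × 5.264/100 ≈ 388.
Year 1983: gap = -1.6 × (8 - 4.75) = -5.2%, loss ≈ 7370 × 5.2/100 ≈ 383.
Year 1984: gap = -1.6 × (6.17 - 4.75) = -2.272%, loss ≈ 7370 × 2.272/100 ≈ 167.
Year 1985: gap = -1.6 × (5.82 - 4.75) = -1.712%, loss ≈ 7370 × 1.712/100 ≈ 126.
Total lost output = 389 + 388 + 383 + 167 + 126 = 1453 billion.

£1,453 billion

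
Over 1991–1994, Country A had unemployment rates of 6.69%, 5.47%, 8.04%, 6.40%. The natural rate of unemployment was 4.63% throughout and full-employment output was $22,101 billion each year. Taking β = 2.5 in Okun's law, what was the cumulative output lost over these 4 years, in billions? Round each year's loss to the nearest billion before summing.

$4,464 billion

Year 1991: gap = -2.5 × (6.69 - 4.63) = -5.15%, loss ≈ 22101 × 5.15/100 ≈ 1138.
Year 1992: gap = -2.5 × (5.47 - 4.63) = -2.1%, loss ≈ 22101 × 2.1/100 ≈ 464.
Year 1993: gap = -2.5 × (8.04 - 4.63) = -8.525%, loss ≈ 22101 × 8.525/100 ≈ 1884.
Year 1994: gap = -2.5 × (6.4 - 4.63) = -4.425%, loss ≈ 22101 × 4.425/100 ≈ 978.
Total lost output = 1138 + 464 + 1884 + 978 = 4464 billion.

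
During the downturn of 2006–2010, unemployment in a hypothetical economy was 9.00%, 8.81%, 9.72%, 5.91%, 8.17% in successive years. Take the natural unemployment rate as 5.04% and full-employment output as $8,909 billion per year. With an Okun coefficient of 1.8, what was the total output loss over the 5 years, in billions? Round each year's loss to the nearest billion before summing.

$2,632 billion

Year 2006: gap = -1.8 × (9 - 5.04) = -7.128%, loss ≈ 8909 × 7.128/100 ≈ 635.
Year 2007: gap = -1.8 × (8.81 - 5.04) = -6.786%, loss ≈ 8909 × 6.786/100 ≈ 605.
Year 2008: gap = -1.8 × (9.72 - 5.04) = -8.424%, loss ≈ 8909 × 8.424/100 ≈ 750.
Year 2009: gap = -1.8 × (5.91 - 5.04) = -1.566%, loss ≈ 8909 × 1.566/100 ≈ 140.
Year 2010: gap = -1.8 × (8.17 - 5.04) = -5.634%, loss ≈ 8909 × 5.634/100 ≈ 502.
Total lost output = 635 + 605 + 750 + 140 + 502 = 2632 billion.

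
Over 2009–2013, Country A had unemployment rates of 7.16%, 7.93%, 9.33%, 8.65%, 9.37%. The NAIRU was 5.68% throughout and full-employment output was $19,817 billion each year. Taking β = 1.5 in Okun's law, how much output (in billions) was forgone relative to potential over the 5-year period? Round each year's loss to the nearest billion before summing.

$4,174 billion

Year 2009: gap = -1.5 × (7.16 - 5.68) = -2.22%, loss ≈ 19817 × 2.22/100 ≈ 440.
Year 2010: gap = -1.5 × (7.93 - 5.68) = -3.375%, loss ≈ 19817 × 3.375/100 ≈ 669.
Year 2011: gap = -1.5 × (9.33 - 5.68) = -5.475%, loss ≈ 19817 × 5.475/100 ≈ 1085.
Year 2012: gap = -1.5 × (8.65 - 5.68) = -4.455%, loss ≈ 19817 × 4.455/100 ≈ 883.
Year 2013: gap = -1.5 × (9.37 - 5.68) = -5.535%, loss ≈ 19817 × 5.535/100 ≈ 1097.
Total lost output = 440 + 669 + 1085 + 883 + 1097 = 4174 billion.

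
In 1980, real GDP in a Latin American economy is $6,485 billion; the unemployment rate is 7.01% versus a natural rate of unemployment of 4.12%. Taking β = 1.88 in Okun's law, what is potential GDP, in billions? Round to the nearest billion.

$6,858 billion

Unemployment gap = 7.01 - 4.12 = 2.89 points, so output gap = -1.88 × 2.89 = -5.4332%.
Since Y = Y* × (1 + gap/100), Y* = 6485/0.945668 ≈ 6858 billion.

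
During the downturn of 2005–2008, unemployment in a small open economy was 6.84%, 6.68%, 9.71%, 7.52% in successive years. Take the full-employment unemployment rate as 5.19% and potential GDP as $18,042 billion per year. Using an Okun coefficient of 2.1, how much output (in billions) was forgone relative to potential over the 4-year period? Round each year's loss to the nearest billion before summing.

$3,786 billion

Year 2005: gap = -2.1 × (6.84 - 5.19) = -3.465%, loss ≈ 18042 × 3.465/100 ≈ 625.
Year 2006: gap = -2.1 × (6.68 - 5.19) = -3.129%, loss ≈ 18042 × 3.129/100 ≈ 565.
Year 2007: gap = -2.1 × (9.71 - 5.19) = -9.492%, loss ≈ 18042 × 9.492/100 ≈ 1713.
Year 2008: gap = -2.1 × (7.52 - 5.19) = -4.893%, loss ≈ 18042 × 4.893/100 ≈ 883.
Total lost output = 625 + 565 + 1713 + 883 = 3786 billion.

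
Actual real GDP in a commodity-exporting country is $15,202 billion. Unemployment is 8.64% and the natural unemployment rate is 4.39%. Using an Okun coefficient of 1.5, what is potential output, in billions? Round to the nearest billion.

Unemployment gap = 8.64 - 4.39 = 4.25 points, so output gap = -1.5 × 4.25 = -6.375%.
Since Y = Y* × (1 + gap/100), Y* = 15202/0.93625 ≈ 16237 billion.

$16,237 billion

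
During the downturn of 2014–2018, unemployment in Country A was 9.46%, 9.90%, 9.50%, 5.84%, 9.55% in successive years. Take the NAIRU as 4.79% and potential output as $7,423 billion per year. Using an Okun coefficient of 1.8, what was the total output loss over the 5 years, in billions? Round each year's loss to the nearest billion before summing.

Year 2014: gap = -1.8 × (9.46 - 4.79) = -8.406%, loss ≈ 7423 × 8.406/100 ≈ 624.
Year 2015: gap = -1.8 × (9.9 - 4.79) = -9.198%, loss ≈ 7423 × 9.198/100 ≈ 683.
Year 2016: gap = -1.8 × (9.5 - 4.79) = -8.478%, loss ≈ 7423 × 8.478/100 ≈ 629.
Year 2017: gap = -1.8 × (5.84 - 4.79) = -1.89%, loss ≈ 7423 × 1.89/100 ≈ 140.
Year 2018: gap = -1.8 × (9.55 - 4.79) = -8.568%, loss ≈ 7423 × 8.568/100 ≈ 636.
Total lost output = 624 + 683 + 629 + 140 + 636 = 2712 billion.

$2,712 billion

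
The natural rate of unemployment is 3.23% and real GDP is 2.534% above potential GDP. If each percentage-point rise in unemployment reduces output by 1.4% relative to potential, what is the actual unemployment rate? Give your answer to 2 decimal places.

From Okun's law, u - u* = -(output gap)/β = -(2.534)/1.4 = -1.81 points.
So u = 3.23 - 1.81 = 1.42%.

1.42%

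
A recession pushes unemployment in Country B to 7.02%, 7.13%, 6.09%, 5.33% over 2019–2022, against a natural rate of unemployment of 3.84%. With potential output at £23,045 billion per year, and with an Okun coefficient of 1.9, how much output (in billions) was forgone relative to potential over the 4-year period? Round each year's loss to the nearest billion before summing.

£4,470 billion

Year 2019: gap = -1.9 × (7.02 - 3.84) = -6.042%, loss ≈ 23045 × 6.042/100 ≈ 1392.
Year 2020: gap = -1.9 × (7.13 - 3.84) = -6.251%, loss ≈ 23045 × 6.251/100 ≈ 1441.
Year 2021: gap = -1.9 × (6.09 - 3.84) = -4.275%, loss ≈ 23045 × 4.275/100 ≈ 985.
Year 2022: gap = -1.9 × (5.33 - 3.84) = -2.831%, loss ≈ 23045 × 2.831/100 ≈ 652.
Total lost output = 1392 + 1441 + 985 + 652 = 4470 billion.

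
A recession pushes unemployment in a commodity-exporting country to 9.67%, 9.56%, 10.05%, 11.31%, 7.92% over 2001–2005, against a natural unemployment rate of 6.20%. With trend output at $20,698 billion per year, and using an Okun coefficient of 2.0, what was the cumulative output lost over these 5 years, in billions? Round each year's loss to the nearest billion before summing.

$7,248 billion

Year 2001: gap = -2.0 × (9.67 - 6.2) = -6.94%, loss ≈ 20698 × 6.94/100 ≈ 1436.
Year 2002: gap = -2.0 × (9.56 - 6.2) = -6.72%, loss ≈ 20698 × 6.72/100 ≈ 1391.
Year 2003: gap = -2.0 × (10.05 - 6.2) = -7.7%, loss ≈ 20698 × 7.7/100 ≈ 1594.
Year 2004: gap = -2.0 × (11.31 - 6.2) = -10.22%, loss ≈ 20698 × 10.22/100 ≈ 2115.
Year 2005: gap = -2.0 × (7.92 - 6.2) = -3.44%, loss ≈ 20698 × 3.44/100 ≈ 712.
Total lost output = 1436 + 1391 + 1594 + 2115 + 712 = 7248 billion.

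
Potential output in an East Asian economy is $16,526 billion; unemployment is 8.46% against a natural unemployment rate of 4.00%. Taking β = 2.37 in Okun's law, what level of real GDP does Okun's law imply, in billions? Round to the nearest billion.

$14,779 billion

Unemployment gap = 8.46 - 4 = 4.46 points, so the output gap is -2.37 × 4.46 = -10.5702%.
Actual GDP = 16526 × (1 - 10.5702/100) = 16526 × 0.894298 ≈ 14779 billion.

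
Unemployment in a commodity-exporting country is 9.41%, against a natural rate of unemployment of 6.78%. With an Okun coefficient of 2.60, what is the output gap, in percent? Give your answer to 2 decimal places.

The unemployment gap is 9.41 - 6.78 = 2.63 percentage points.
Okun's law gives an output gap of -2.6 × 2.63 = -6.838%, i.e. 6.84% below potential.

-6.84%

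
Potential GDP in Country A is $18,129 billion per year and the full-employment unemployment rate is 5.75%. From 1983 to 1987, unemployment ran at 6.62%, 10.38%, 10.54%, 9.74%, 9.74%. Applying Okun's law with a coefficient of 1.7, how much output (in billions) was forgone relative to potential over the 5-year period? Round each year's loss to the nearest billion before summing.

Year 1983: gap = -1.7 × (6.62 - 5.75) = -1.479%, loss ≈ 18129 × 1.479/100 ≈ 268.
Year 1984: gap = -1.7 × (10.38 - 5.75) = -7.871%, loss ≈ 18129 × 7.871/100 ≈ 1427.
Year 1985: gap = -1.7 × (10.54 - 5.75) = -8.143%, loss ≈ 18129 × 8.143/100 ≈ 1476.
Year 1986: gap = -1.7 × (9.74 - 5.75) = -6.783%, loss ≈ 18129 × 6.783/100 ≈ 1230.
Year 1987: gap = -1.7 × (9.74 - 5.75) = -6.783%, loss ≈ 18129 × 6.783/100 ≈ 1230.
Total lost output = 268 + 1427 + 1476 + 1230 + 1230 = 5631 billion.

$5,631 billion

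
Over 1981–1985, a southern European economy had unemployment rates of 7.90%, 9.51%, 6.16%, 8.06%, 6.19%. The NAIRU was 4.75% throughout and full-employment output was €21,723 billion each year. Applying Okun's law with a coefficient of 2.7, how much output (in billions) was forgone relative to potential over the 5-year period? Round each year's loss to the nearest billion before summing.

€8,253 billion

Year 1981: gap = -2.7 × (7.9 - 4.75) = -8.505%, loss ≈ 21723 × 8.505/100 ≈ 1848.
Year 1982: gap = -2.7 × (9.51 - 4.75) = -12.852%, loss ≈ 21723 × 12.852/100 ≈ 2792.
Year 1983: gap = -2.7 × (6.16 - 4.75) = -3.807%, loss ≈ 21723 × 3.807/100 ≈ 827.
Year 1984: gap = -2.7 × (8.06 - 4.75) = -8.937%, loss ≈ 21723 × 8.937/100 ≈ 1941.
Year 1985: gap = -2.7 × (6.19 - 4.75) = -3.888%, loss ≈ 21723 × 3.888/100 ≈ 845.
Total lost output = 1848 + 2792 + 827 + 1941 + 845 = 8253 billion.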